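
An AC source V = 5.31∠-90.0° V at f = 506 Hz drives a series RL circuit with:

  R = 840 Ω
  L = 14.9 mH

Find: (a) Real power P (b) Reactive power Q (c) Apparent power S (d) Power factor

Step 1 — Angular frequency: ω = 2π·f = 2π·506 = 3179 rad/s.
Step 2 — Component impedances:
  R: Z = R = 840 Ω
  L: Z = jωL = j·3179·0.0149 = 0 + j47.37 Ω
Step 3 — Series combination: Z_total = R + L = 840 + j47.37 Ω = 841.3∠3.2° Ω.
Step 4 — Source phasor: V = 5.31∠-90.0° V = 0 - j5.31 V.
Step 5 — Current: I = V / Z = -0.0003554 - j0.006301 A = 0.006311∠-93.2° A.
Step 6 — Complex power: S = V·I* = 0.03346 + j0.001887 VA.
Step 7 — Real power: P = Re(S) = 0.03346 W.
Step 8 — Reactive power: Q = Im(S) = 0.001887 VAR.
Step 9 — Apparent power: |S| = 0.03351 VA.
Step 10 — Power factor: PF = P/|S| = 0.9984 (lagging).

(a) P = 0.03346 W  (b) Q = 0.001887 VAR  (c) S = 0.03351 VA  (d) PF = 0.9984 (lagging)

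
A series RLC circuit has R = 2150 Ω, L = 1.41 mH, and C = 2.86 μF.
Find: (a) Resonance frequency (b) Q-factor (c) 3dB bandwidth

Step 1 — Resonance: ω₀ = 1/√(LC) = 1/√(0.00141·2.86e-06) = 1.575e+04 rad/s.
Step 2 — f₀ = ω₀/(2π) = 2506 Hz.
Step 3 — Series Q: Q = ω₀L/R = 1.575e+04·0.00141/2150 = 0.01033.
Step 4 — Bandwidth: Δω = ω₀/Q = 1.525e+06 rad/s; BW = Δω/(2π) = 2.427e+05 Hz.

(a) f₀ = 2506 Hz  (b) Q = 0.01033  (c) BW = 2.427e+05 Hz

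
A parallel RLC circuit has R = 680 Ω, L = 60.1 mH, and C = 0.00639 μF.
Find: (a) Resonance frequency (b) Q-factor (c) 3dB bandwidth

Step 1 — Resonance: ω₀ = 1/√(LC) = 1/√(0.0601·6.39e-09) = 5.103e+04 rad/s.
Step 2 — f₀ = ω₀/(2π) = 8121 Hz.
Step 3 — Parallel Q: Q = R/(ω₀L) = 680/(5.103e+04·0.0601) = 0.2217.
Step 4 — Bandwidth: Δω = ω₀/Q = 2.301e+05 rad/s; BW = Δω/(2π) = 3.663e+04 Hz.

(a) f₀ = 8121 Hz  (b) Q = 0.2217  (c) BW = 3.663e+04 Hz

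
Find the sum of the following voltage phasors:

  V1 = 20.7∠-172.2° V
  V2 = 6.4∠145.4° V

Step 1 — Convert each phasor to rectangular form:
  V1 = 20.7·(cos(-172.2°) + j·sin(-172.2°)) = -20.51 - j2.809 V
  V2 = 6.4·(cos(145.4°) + j·sin(145.4°)) = -5.268 + j3.634 V
Step 2 — Sum components: V_total = -25.78 + j0.8249 V.
Step 3 — Convert to polar: |V_total| = 25.79 V, ∠V_total = 178.2°.

V_total = 25.79∠178.2° V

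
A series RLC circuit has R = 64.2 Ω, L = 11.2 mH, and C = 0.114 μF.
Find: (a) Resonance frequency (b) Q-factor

Step 1 — Resonance condition Im(Z)=0 gives ω₀ = 1/√(LC).
Step 2 — ω₀ = 1/√(0.0112·1.14e-07) = 2.799e+04 rad/s.
Step 3 — f₀ = ω₀/(2π) = 4454 Hz.
Step 4 — Series Q: Q = ω₀L/R = 2.799e+04·0.0112/64.2 = 4.882.

(a) f₀ = 4454 Hz  (b) Q = 4.882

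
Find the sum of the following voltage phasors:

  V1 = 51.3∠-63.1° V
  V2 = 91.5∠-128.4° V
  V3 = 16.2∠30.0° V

Step 1 — Convert each phasor to rectangular form:
  V1 = 51.3·(cos(-63.1°) + j·sin(-63.1°)) = 23.21 - j45.75 V
  V2 = 91.5·(cos(-128.4°) + j·sin(-128.4°)) = -56.84 - j71.71 V
  V3 = 16.2·(cos(30.0°) + j·sin(30.0°)) = 14.03 + j8.1 V
Step 2 — Sum components: V_total = -19.6 - j109.4 V.
Step 3 — Convert to polar: |V_total| = 111.1 V, ∠V_total = -100.2°.

V_total = 111.1∠-100.2° V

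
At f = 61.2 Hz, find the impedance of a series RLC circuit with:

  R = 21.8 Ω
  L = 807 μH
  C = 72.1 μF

Step 1 — Angular frequency: ω = 2π·f = 2π·61.2 = 384.5 rad/s.
Step 2 — Component impedances:
  R: Z = R = 21.8 Ω
  L: Z = jωL = j·384.5·0.000807 = 0 + j0.3103 Ω
  C: Z = 1/(jωC) = -j/(ω·C) = 0 - j36.07 Ω
Step 3 — Series combination: Z_total = R + L + C = 21.8 - j35.76 Ω = 41.88∠-58.6° Ω.

Z = 21.8 - j35.76 Ω = 41.88∠-58.6° Ω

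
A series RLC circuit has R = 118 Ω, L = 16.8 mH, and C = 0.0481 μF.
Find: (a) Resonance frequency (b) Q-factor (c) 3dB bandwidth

Step 1 — Resonance condition Im(Z)=0 gives ω₀ = 1/√(LC).
Step 2 — ω₀ = 1/√(0.0168·4.81e-08) = 3.518e+04 rad/s.
Step 3 — f₀ = ω₀/(2π) = 5599 Hz.
Step 4 — Series Q: Q = ω₀L/R = 3.518e+04·0.0168/118 = 5.008.
Step 5 — 3dB bandwidth: Δω = ω₀/Q = 7024 rad/s; BW = Δω/(2π) = 1118 Hz.

(a) f₀ = 5599 Hz  (b) Q = 5.008  (c) BW = 1118 Hz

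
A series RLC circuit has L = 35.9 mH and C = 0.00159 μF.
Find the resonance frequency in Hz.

Step 1 — Resonance condition Im(Z)=0 gives ω₀ = 1/√(LC).
Step 2 — ω₀ = 1/√(0.0359·1.59e-09) = 1.324e+05 rad/s.
Step 3 — f₀ = ω₀/(2π) = 2.107e+04 Hz.

f₀ = 2.107e+04 Hz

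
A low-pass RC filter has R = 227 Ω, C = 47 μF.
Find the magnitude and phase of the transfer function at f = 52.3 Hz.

Step 1 — Angular frequency: ω = 2π·52.3 = 328.6 rad/s.
Step 2 — Transfer function: H(jω) = 1/(1 + jωRC).
Step 3 — Denominator: 1 + jωRC = 1 + j·328.6·227·4.7e-05 = 1 + j3.506.
Step 4 — H = 0.07524 - j0.2638.
Step 5 — Magnitude: |H| = 0.2743 (-11.2 dB); phase: φ = -74.1°.

|H| = 0.2743 (-11.2 dB), φ = -74.1°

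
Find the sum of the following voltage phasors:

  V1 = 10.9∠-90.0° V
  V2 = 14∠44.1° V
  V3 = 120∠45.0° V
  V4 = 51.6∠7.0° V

Step 1 — Convert each phasor to rectangular form:
  V1 = 10.9·(cos(-90.0°) + j·sin(-90.0°)) = 0 - j10.9 V
  V2 = 14·(cos(44.1°) + j·sin(44.1°)) = 10.05 + j9.743 V
  V3 = 120·(cos(45.0°) + j·sin(45.0°)) = 84.85 + j84.85 V
  V4 = 51.6·(cos(7.0°) + j·sin(7.0°)) = 51.22 + j6.288 V
Step 2 — Sum components: V_total = 146.1 + j89.98 V.
Step 3 — Convert to polar: |V_total| = 171.6 V, ∠V_total = 31.6°.

V_total = 171.6∠31.6° V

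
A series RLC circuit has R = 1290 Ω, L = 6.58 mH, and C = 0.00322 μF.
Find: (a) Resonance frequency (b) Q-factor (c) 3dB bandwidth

Step 1 — Resonance: ω₀ = 1/√(LC) = 1/√(0.00658·3.22e-09) = 2.172e+05 rad/s.
Step 2 — f₀ = ω₀/(2π) = 3.458e+04 Hz.
Step 3 — Series Q: Q = ω₀L/R = 2.172e+05·0.00658/1290 = 1.108.
Step 4 — Bandwidth: Δω = ω₀/Q = 1.96e+05 rad/s; BW = Δω/(2π) = 3.12e+04 Hz.

(a) f₀ = 3.458e+04 Hz  (b) Q = 1.108  (c) BW = 3.12e+04 Hz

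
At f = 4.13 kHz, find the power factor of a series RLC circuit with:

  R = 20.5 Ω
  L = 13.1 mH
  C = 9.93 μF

Step 1 — Angular frequency: ω = 2π·f = 2π·4130 = 2.595e+04 rad/s.
Step 2 — Component impedances:
  R: Z = R = 20.5 Ω
  L: Z = jωL = j·2.595e+04·0.0131 = 0 + j339.9 Ω
  C: Z = 1/(jωC) = -j/(ω·C) = 0 - j3.881 Ω
Step 3 — Series combination: Z_total = R + L + C = 20.5 + j336.1 Ω = 336.7∠86.5° Ω.
Step 4 — Power factor: PF = cos(φ) = Re(Z)/|Z| = 20.5/336.7 = 0.06089.
Step 5 — Type: Im(Z) = 336.1 ⇒ lagging (phase φ = 86.5°).

PF = 0.06089 (lagging, φ = 86.5°)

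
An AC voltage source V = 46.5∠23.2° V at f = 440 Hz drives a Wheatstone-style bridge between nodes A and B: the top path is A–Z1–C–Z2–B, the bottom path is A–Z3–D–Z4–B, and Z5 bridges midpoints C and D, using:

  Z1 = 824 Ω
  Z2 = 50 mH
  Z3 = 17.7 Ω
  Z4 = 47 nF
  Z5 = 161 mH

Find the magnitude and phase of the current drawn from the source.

Step 1 — Angular frequency: ω = 2π·f = 2π·440 = 2765 rad/s.
Step 2 — Component impedances:
  Z1: Z = R = 824 Ω
  Z2: Z = jωL = j·2765·0.05 = 0 + j138.2 Ω
  Z3: Z = R = 17.7 Ω
  Z4: Z = 1/(jωC) = -j/(ω·C) = 0 - j7696 Ω
  Z5: Z = jωL = j·2765·0.161 = 0 + j445.1 Ω
Step 3 — Bridge requires nodal analysis (the Z5 bridge couples midpoints C and D, so the two paths cannot be reduced to a simple series/parallel combination). Setting node B to ground and injecting 1 A at node A, the 3-node admittance system at A, C, D solves to V_A = Z_AB = 218.2 + j498.3 Ω = 543.9∠66.3° Ω.
Step 4 — Source phasor: V = 46.5∠23.2° V = 42.74 + j18.32 V.
Step 5 — Ohm's law: I = V / Z_total = (42.74 + j18.32) / (218.2 + j498.3) = 0.06237 - j0.05847 A.
Step 6 — Convert to polar: |I| = 0.08549 A, ∠I = -43.1°.

I = 0.08549∠-43.1° A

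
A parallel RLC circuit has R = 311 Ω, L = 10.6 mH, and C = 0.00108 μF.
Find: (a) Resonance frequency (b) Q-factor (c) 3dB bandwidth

Step 1 — Resonance: ω₀ = 1/√(LC) = 1/√(0.0106·1.08e-09) = 2.956e+05 rad/s.
Step 2 — f₀ = ω₀/(2π) = 4.704e+04 Hz.
Step 3 — Parallel Q: Q = R/(ω₀L) = 311/(2.956e+05·0.0106) = 0.09927.
Step 4 — Bandwidth: Δω = ω₀/Q = 2.977e+06 rad/s; BW = Δω/(2π) = 4.738e+05 Hz.

(a) f₀ = 4.704e+04 Hz  (b) Q = 0.09927  (c) BW = 4.738e+05 Hz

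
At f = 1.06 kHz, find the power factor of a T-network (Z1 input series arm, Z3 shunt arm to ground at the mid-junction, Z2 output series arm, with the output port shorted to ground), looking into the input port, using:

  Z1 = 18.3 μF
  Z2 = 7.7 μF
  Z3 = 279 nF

Step 1 — Angular frequency: ω = 2π·f = 2π·1060 = 6660 rad/s.
Step 2 — Component impedances:
  Z1: Z = 1/(jωC) = -j/(ω·C) = 0 - j8.205 Ω
  Z2: Z = 1/(jωC) = -j/(ω·C) = 0 - j19.5 Ω
  Z3: Z = 1/(jωC) = -j/(ω·C) = 0 - j538.2 Ω
Step 3 — With the output port shorted to ground, the output series arm Z2 runs from the junction to ground; the shunt arm Z3 also runs from the junction to ground. They appear in parallel: Z3 || Z2 = 0 - j18.82 Ω.
Step 4 — Series with input arm Z1: Z_in = Z1 + (Z3 || Z2) = 0 - j27.02 Ω = 27.02∠-90.0° Ω.
Step 5 — Power factor: PF = cos(φ) = Re(Z)/|Z| = 0/27.02 = 0.
Step 6 — Type: Im(Z) = -27.02 ⇒ leading (phase φ = -90.0°).

PF = 0 (leading, φ = -90.0°)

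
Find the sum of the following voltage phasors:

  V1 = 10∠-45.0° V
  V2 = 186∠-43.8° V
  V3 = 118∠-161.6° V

Step 1 — Convert each phasor to rectangular form:
  V1 = 10·(cos(-45.0°) + j·sin(-45.0°)) = 7.071 - j7.071 V
  V2 = 186·(cos(-43.8°) + j·sin(-43.8°)) = 134.2 - j128.7 V
  V3 = 118·(cos(-161.6°) + j·sin(-161.6°)) = -112 - j37.25 V
Step 2 — Sum components: V_total = 29.35 - j173.1 V.
Step 3 — Convert to polar: |V_total| = 175.5 V, ∠V_total = -80.4°.

V_total = 175.5∠-80.4° V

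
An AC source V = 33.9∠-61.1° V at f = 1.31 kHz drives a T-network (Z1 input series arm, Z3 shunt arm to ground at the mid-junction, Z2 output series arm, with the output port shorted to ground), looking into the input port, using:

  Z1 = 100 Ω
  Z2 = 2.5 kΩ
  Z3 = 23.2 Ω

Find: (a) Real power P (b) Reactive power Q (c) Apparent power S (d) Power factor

Step 1 — Angular frequency: ω = 2π·f = 2π·1310 = 8231 rad/s.
Step 2 — Component impedances:
  Z1: Z = R = 100 Ω
  Z2: Z = R = 2500 Ω
  Z3: Z = R = 23.2 Ω
Step 3 — With the output port shorted to ground, the output series arm Z2 runs from the junction to ground; the shunt arm Z3 also runs from the junction to ground. They appear in parallel: Z3 || Z2 = 22.99 Ω.
Step 4 — Series with input arm Z1: Z_in = Z1 + (Z3 || Z2) = 123 Ω = 123∠0.0° Ω.
Step 5 — Source phasor: V = 33.9∠-61.1° V = 16.38 - j29.68 V.
Step 6 — Current: I = V / Z = 0.1332 - j0.2413 A = 0.2756∠-61.1° A.
Step 7 — Complex power: S = V·I* = 9.344 VA.
Step 8 — Real power: P = Re(S) = 9.344 W.
Step 9 — Reactive power: Q = Im(S) = 0 VAR.
Step 10 — Apparent power: |S| = 9.344 VA.
Step 11 — Power factor: PF = P/|S| = 1 (unity).

(a) P = 9.344 W  (b) Q = 0 VAR  (c) S = 9.344 VA  (d) PF = 1 (unity)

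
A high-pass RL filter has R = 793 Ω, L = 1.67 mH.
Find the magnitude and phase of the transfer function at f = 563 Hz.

Step 1 — Angular frequency: ω = 2π·563 = 3537 rad/s.
Step 2 — Transfer function: H(jω) = jωL/(R + jωL).
Step 3 — Numerator jωL = j·5.908; denominator R + jωL = 793 + j5.908.
Step 4 — H = 5.549e-05 + j0.007449.
Step 5 — Magnitude: |H| = 0.007449 (-42.6 dB); phase: φ = 89.6°.

|H| = 0.007449 (-42.6 dB), φ = 89.6°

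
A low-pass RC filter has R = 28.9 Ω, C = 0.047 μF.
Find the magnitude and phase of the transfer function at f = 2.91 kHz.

Step 1 — Angular frequency: ω = 2π·2910 = 1.828e+04 rad/s.
Step 2 — Transfer function: H(jω) = 1/(1 + jωRC).
Step 3 — Denominator: 1 + jωRC = 1 + j·1.828e+04·28.9·4.7e-08 = 1 + j0.02484.
Step 4 — H = 0.9994 - j0.02482.
Step 5 — Magnitude: |H| = 0.9997 (-0.0 dB); phase: φ = -1.4°.

|H| = 0.9997 (-0.0 dB), φ = -1.4°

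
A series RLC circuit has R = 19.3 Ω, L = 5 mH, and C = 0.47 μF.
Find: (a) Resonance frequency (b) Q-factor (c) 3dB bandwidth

Step 1 — Resonance: ω₀ = 1/√(LC) = 1/√(0.005·4.7e-07) = 2.063e+04 rad/s.
Step 2 — f₀ = ω₀/(2π) = 3283 Hz.
Step 3 — Series Q: Q = ω₀L/R = 2.063e+04·0.005/19.3 = 5.344.
Step 4 — Bandwidth: Δω = ω₀/Q = 3860 rad/s; BW = Δω/(2π) = 614.3 Hz.

(a) f₀ = 3283 Hz  (b) Q = 5.344  (c) BW = 614.3 Hz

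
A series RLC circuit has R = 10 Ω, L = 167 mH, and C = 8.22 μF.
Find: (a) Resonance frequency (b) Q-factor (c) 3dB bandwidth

Step 1 — Resonance condition Im(Z)=0 gives ω₀ = 1/√(LC).
Step 2 — ω₀ = 1/√(0.167·8.22e-06) = 853.5 rad/s.
Step 3 — f₀ = ω₀/(2π) = 135.8 Hz.
Step 4 — Series Q: Q = ω₀L/R = 853.5·0.167/10 = 14.25.
Step 5 — 3dB bandwidth: Δω = ω₀/Q = 59.88 rad/s; BW = Δω/(2π) = 9.53 Hz.

(a) f₀ = 135.8 Hz  (b) Q = 14.25  (c) BW = 9.53 Hz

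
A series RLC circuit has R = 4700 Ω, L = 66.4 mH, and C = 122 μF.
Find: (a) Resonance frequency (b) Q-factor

Step 1 — Resonance condition Im(Z)=0 gives ω₀ = 1/√(LC).
Step 2 — ω₀ = 1/√(0.0664·0.000122) = 351.3 rad/s.
Step 3 — f₀ = ω₀/(2π) = 55.92 Hz.
Step 4 — Series Q: Q = ω₀L/R = 351.3·0.0664/4700 = 0.004964.

(a) f₀ = 55.92 Hz  (b) Q = 0.004964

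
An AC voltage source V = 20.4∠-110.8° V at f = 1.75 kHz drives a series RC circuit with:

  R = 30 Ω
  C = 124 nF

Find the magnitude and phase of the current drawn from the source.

Step 1 — Angular frequency: ω = 2π·f = 2π·1750 = 1.1e+04 rad/s.
Step 2 — Component impedances:
  R: Z = R = 30 Ω
  C: Z = 1/(jωC) = -j/(ω·C) = 0 - j733.4 Ω
Step 3 — Series combination: Z_total = R + C = 30 - j733.4 Ω = 734∠-87.7° Ω.
Step 4 — Source phasor: V = 20.4∠-110.8° V = -7.244 - j19.07 V.
Step 5 — Ohm's law: I = V / Z_total = (-7.244 - j19.07) / (30 - j733.4) = 0.02555 - j0.01092 A.
Step 6 — Convert to polar: |I| = 0.02779 A, ∠I = -23.1°.

I = 0.02779∠-23.1° A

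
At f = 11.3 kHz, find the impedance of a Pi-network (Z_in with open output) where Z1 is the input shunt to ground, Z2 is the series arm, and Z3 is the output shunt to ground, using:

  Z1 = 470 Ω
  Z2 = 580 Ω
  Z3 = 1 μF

Step 1 — Angular frequency: ω = 2π·f = 2π·1.13e+04 = 7.1e+04 rad/s.
Step 2 — Component impedances:
  Z1: Z = R = 470 Ω
  Z2: Z = R = 580 Ω
  Z3: Z = 1/(jωC) = -j/(ω·C) = 0 - j14.08 Ω
Step 3 — With open output, the series arm Z2 and the output shunt Z3 appear in series to ground: Z2 + Z3 = 580 - j14.08 Ω.
Step 4 — Parallel with input shunt Z1: Z_in = Z1 || (Z2 + Z3) = 259.7 - j2.822 Ω = 259.7∠-0.6° Ω.

Z = 259.7 - j2.822 Ω = 259.7∠-0.6° Ω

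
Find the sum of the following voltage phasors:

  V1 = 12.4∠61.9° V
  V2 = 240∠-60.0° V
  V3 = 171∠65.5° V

Step 1 — Convert each phasor to rectangular form:
  V1 = 12.4·(cos(61.9°) + j·sin(61.9°)) = 5.841 + j10.94 V
  V2 = 240·(cos(-60.0°) + j·sin(-60.0°)) = 120 - j207.8 V
  V3 = 171·(cos(65.5°) + j·sin(65.5°)) = 70.91 + j155.6 V
Step 2 — Sum components: V_total = 196.8 - j41.3 V.
Step 3 — Convert to polar: |V_total| = 201 V, ∠V_total = -11.9°.

V_total = 201∠-11.9° V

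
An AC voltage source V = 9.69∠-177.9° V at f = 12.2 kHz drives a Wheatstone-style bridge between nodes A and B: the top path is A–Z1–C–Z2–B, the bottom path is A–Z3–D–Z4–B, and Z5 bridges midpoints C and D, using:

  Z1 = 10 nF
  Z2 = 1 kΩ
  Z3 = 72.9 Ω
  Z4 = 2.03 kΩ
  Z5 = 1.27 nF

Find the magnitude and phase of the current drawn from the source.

Step 1 — Angular frequency: ω = 2π·f = 2π·1.22e+04 = 7.665e+04 rad/s.
Step 2 — Component impedances:
  Z1: Z = 1/(jωC) = -j/(ω·C) = 0 - j1305 Ω
  Z2: Z = R = 1000 Ω
  Z3: Z = R = 72.9 Ω
  Z4: Z = R = 2030 Ω
  Z5: Z = 1/(jωC) = -j/(ω·C) = 0 - j1.027e+04 Ω
Step 3 — Bridge requires nodal analysis (the Z5 bridge couples midpoints C and D, so the two paths cannot be reduced to a simple series/parallel combination). Setting node B to ground and injecting 1 A at node A, the 3-node admittance system at A, C, D solves to V_A = Z_AB = 856.8 - j467.2 Ω = 975.9∠-28.6° Ω.
Step 4 — Source phasor: V = 9.69∠-177.9° V = -9.683 - j0.3551 V.
Step 5 — Ohm's law: I = V / Z_total = (-9.683 - j0.3551) / (856.8 - j467.2) = -0.008537 - j0.00507 A.
Step 6 — Convert to polar: |I| = 0.009929 A, ∠I = -149.3°.

I = 0.009929∠-149.3° A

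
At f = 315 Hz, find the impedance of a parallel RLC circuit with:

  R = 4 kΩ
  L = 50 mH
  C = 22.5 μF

Step 1 — Angular frequency: ω = 2π·f = 2π·315 = 1979 rad/s.
Step 2 — Component impedances:
  R: Z = R = 4000 Ω
  L: Z = jωL = j·1979·0.05 = 0 + j98.96 Ω
  C: Z = 1/(jωC) = -j/(ω·C) = 0 - j22.46 Ω
Step 3 — Parallel combination: 1/Z_total = 1/R + 1/L + 1/C; Z_total = 0.2109 - j29.05 Ω = 29.05∠-89.6° Ω.

Z = 0.2109 - j29.05 Ω = 29.05∠-89.6° Ω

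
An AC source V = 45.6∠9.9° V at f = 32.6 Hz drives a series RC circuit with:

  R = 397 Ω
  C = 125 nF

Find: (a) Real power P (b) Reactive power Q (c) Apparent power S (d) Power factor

Step 1 — Angular frequency: ω = 2π·f = 2π·32.6 = 204.8 rad/s.
Step 2 — Component impedances:
  R: Z = R = 397 Ω
  C: Z = 1/(jωC) = -j/(ω·C) = 0 - j3.906e+04 Ω
Step 3 — Series combination: Z_total = R + C = 397 - j3.906e+04 Ω = 3.906e+04∠-89.4° Ω.
Step 4 — Source phasor: V = 45.6∠9.9° V = 44.92 + j7.84 V.
Step 5 — Current: I = V / Z = -0.000189 + j0.001152 A = 0.001167∠99.3° A.
Step 6 — Complex power: S = V·I* = 0.0005411 - j0.05323 VA.
Step 7 — Real power: P = Re(S) = 0.0005411 W.
Step 8 — Reactive power: Q = Im(S) = -0.05323 VAR.
Step 9 — Apparent power: |S| = 0.05324 VA.
Step 10 — Power factor: PF = P/|S| = 0.01016 (leading).

(a) P = 0.0005411 W  (b) Q = -0.05323 VAR  (c) S = 0.05324 VA  (d) PF = 0.01016 (leading)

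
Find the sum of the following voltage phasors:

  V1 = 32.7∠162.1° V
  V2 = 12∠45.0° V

Step 1 — Convert each phasor to rectangular form:
  V1 = 32.7·(cos(162.1°) + j·sin(162.1°)) = -31.12 + j10.05 V
  V2 = 12·(cos(45.0°) + j·sin(45.0°)) = 8.485 + j8.485 V
Step 2 — Sum components: V_total = -22.63 + j18.54 V.
Step 3 — Convert to polar: |V_total| = 29.25 V, ∠V_total = 140.7°.

V_total = 29.25∠140.7° V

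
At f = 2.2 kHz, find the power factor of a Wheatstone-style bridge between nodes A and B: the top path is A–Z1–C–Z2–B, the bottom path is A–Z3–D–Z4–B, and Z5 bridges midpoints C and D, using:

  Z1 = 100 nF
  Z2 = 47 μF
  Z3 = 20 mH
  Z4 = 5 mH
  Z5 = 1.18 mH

Step 1 — Angular frequency: ω = 2π·f = 2π·2200 = 1.382e+04 rad/s.
Step 2 — Component impedances:
  Z1: Z = 1/(jωC) = -j/(ω·C) = 0 - j723.4 Ω
  Z2: Z = 1/(jωC) = -j/(ω·C) = 0 - j1.539 Ω
  Z3: Z = jωL = j·1.382e+04·0.02 = 0 + j276.5 Ω
  Z4: Z = jωL = j·1.382e+04·0.005 = 0 + j69.12 Ω
  Z5: Z = jωL = j·1.382e+04·0.00118 = 0 + j16.31 Ω
Step 3 — Bridge requires nodal analysis (the Z5 bridge couples midpoints C and D, so the two paths cannot be reduced to a simple series/parallel combination). Setting node B to ground and injecting 1 A at node A, the 3-node admittance system at A, C, D solves to V_A = Z_AB = 0 + j482.3 Ω = 482.3∠90.0° Ω.
Step 4 — Power factor: PF = cos(φ) = Re(Z)/|Z| = 0/482.3 = 0.
Step 5 — Type: Im(Z) = 482.3 ⇒ lagging (phase φ = 90.0°).

PF = 0 (lagging, φ = 90.0°)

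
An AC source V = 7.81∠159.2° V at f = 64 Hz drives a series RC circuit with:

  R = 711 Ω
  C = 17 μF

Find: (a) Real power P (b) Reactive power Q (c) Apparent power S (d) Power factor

Step 1 — Angular frequency: ω = 2π·f = 2π·64 = 402.1 rad/s.
Step 2 — Component impedances:
  R: Z = R = 711 Ω
  C: Z = 1/(jωC) = -j/(ω·C) = 0 - j146.3 Ω
Step 3 — Series combination: Z_total = R + C = 711 - j146.3 Ω = 725.9∠-11.6° Ω.
Step 4 — Source phasor: V = 7.81∠159.2° V = -7.301 + j2.773 V.
Step 5 — Current: I = V / Z = -0.01062 + j0.001715 A = 0.01076∠170.8° A.
Step 6 — Complex power: S = V·I* = 0.08231 - j0.01693 VA.
Step 7 — Real power: P = Re(S) = 0.08231 W.
Step 8 — Reactive power: Q = Im(S) = -0.01693 VAR.
Step 9 — Apparent power: |S| = 0.08403 VA.
Step 10 — Power factor: PF = P/|S| = 0.9795 (leading).

(a) P = 0.08231 W  (b) Q = -0.01693 VAR  (c) S = 0.08403 VA  (d) PF = 0.9795 (leading)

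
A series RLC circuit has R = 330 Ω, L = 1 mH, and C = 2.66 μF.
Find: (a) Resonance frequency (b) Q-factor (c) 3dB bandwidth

Step 1 — Resonance condition Im(Z)=0 gives ω₀ = 1/√(LC).
Step 2 — ω₀ = 1/√(0.001·2.66e-06) = 1.939e+04 rad/s.
Step 3 — f₀ = ω₀/(2π) = 3086 Hz.
Step 4 — Series Q: Q = ω₀L/R = 1.939e+04·0.001/330 = 0.05876.
Step 5 — 3dB bandwidth: Δω = ω₀/Q = 3.3e+05 rad/s; BW = Δω/(2π) = 5.252e+04 Hz.

(a) f₀ = 3086 Hz  (b) Q = 0.05876  (c) BW = 5.252e+04 Hz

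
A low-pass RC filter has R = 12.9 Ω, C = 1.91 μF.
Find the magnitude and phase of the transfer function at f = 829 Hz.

Step 1 — Angular frequency: ω = 2π·829 = 5209 rad/s.
Step 2 — Transfer function: H(jω) = 1/(1 + jωRC).
Step 3 — Denominator: 1 + jωRC = 1 + j·5209·12.9·1.91e-06 = 1 + j0.1283.
Step 4 — H = 0.9838 - j0.1263.
Step 5 — Magnitude: |H| = 0.9919 (-0.1 dB); phase: φ = -7.3°.

|H| = 0.9919 (-0.1 dB), φ = -7.3°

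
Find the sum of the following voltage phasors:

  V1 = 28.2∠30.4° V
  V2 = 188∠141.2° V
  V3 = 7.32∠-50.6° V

Step 1 — Convert each phasor to rectangular form:
  V1 = 28.2·(cos(30.4°) + j·sin(30.4°)) = 24.32 + j14.27 V
  V2 = 188·(cos(141.2°) + j·sin(141.2°)) = -146.5 + j117.8 V
  V3 = 7.32·(cos(-50.6°) + j·sin(-50.6°)) = 4.646 - j5.656 V
Step 2 — Sum components: V_total = -117.5 + j126.4 V.
Step 3 — Convert to polar: |V_total| = 172.6 V, ∠V_total = 132.9°.

V_total = 172.6∠132.9° V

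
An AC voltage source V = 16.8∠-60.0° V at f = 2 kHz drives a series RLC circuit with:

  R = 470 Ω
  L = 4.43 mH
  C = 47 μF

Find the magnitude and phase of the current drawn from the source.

Step 1 — Angular frequency: ω = 2π·f = 2π·2000 = 1.257e+04 rad/s.
Step 2 — Component impedances:
  R: Z = R = 470 Ω
  L: Z = jωL = j·1.257e+04·0.00443 = 0 + j55.67 Ω
  C: Z = 1/(jωC) = -j/(ω·C) = 0 - j1.693 Ω
Step 3 — Series combination: Z_total = R + L + C = 470 + j53.98 Ω = 473.1∠6.6° Ω.
Step 4 — Source phasor: V = 16.8∠-60.0° V = 8.4 - j14.55 V.
Step 5 — Ohm's law: I = V / Z_total = (8.4 - j14.55) / (470 + j53.98) = 0.01413 - j0.03258 A.
Step 6 — Convert to polar: |I| = 0.03551 A, ∠I = -66.6°.

I = 0.03551∠-66.6° A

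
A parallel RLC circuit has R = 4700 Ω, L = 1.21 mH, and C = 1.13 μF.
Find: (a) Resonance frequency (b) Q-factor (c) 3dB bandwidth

Step 1 — Resonance: ω₀ = 1/√(LC) = 1/√(0.00121·1.13e-06) = 2.704e+04 rad/s.
Step 2 — f₀ = ω₀/(2π) = 4304 Hz.
Step 3 — Parallel Q: Q = R/(ω₀L) = 4700/(2.704e+04·0.00121) = 143.6.
Step 4 — Bandwidth: Δω = ω₀/Q = 188.3 rad/s; BW = Δω/(2π) = 29.97 Hz.

(a) f₀ = 4304 Hz  (b) Q = 143.6  (c) BW = 29.97 Hz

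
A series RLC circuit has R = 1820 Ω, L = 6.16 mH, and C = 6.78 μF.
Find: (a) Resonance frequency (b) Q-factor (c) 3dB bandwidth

Step 1 — Resonance: ω₀ = 1/√(LC) = 1/√(0.00616·6.78e-06) = 4893 rad/s.
Step 2 — f₀ = ω₀/(2π) = 778.8 Hz.
Step 3 — Series Q: Q = ω₀L/R = 4893·0.00616/1820 = 0.01656.
Step 4 — Bandwidth: Δω = ω₀/Q = 2.955e+05 rad/s; BW = Δω/(2π) = 4.702e+04 Hz.

(a) f₀ = 778.8 Hz  (b) Q = 0.01656  (c) BW = 4.702e+04 Hz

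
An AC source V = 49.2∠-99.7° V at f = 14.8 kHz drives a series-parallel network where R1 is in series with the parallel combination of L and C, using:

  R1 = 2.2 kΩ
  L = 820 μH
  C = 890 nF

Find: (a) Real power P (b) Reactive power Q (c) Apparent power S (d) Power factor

Step 1 — Angular frequency: ω = 2π·f = 2π·1.48e+04 = 9.299e+04 rad/s.
Step 2 — Component impedances:
  R1: Z = R = 2200 Ω
  L: Z = jωL = j·9.299e+04·0.00082 = 0 + j76.25 Ω
  C: Z = 1/(jωC) = -j/(ω·C) = 0 - j12.08 Ω
Step 3 — Parallel branch: L || C = 1/(1/L + 1/C) = 0 - j14.36 Ω.
Step 4 — Series with R1: Z_total = R1 + (L || C) = 2200 - j14.36 Ω = 2200∠-0.4° Ω.
Step 5 — Source phasor: V = 49.2∠-99.7° V = -8.29 - j48.5 V.
Step 6 — Current: I = V / Z = -0.003624 - j0.02207 A = 0.02236∠-99.3° A.
Step 7 — Complex power: S = V·I* = 1.1 - j0.007181 VA.
Step 8 — Real power: P = Re(S) = 1.1 W.
Step 9 — Reactive power: Q = Im(S) = -0.007181 VAR.
Step 10 — Apparent power: |S| = 1.1 VA.
Step 11 — Power factor: PF = P/|S| = 1 (leading).

(a) P = 1.1 W  (b) Q = -0.007181 VAR  (c) S = 1.1 VA  (d) PF = 1 (leading)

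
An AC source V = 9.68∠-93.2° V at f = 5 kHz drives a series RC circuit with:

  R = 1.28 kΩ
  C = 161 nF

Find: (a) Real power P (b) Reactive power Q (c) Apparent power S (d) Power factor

Step 1 — Angular frequency: ω = 2π·f = 2π·5000 = 3.142e+04 rad/s.
Step 2 — Component impedances:
  R: Z = R = 1280 Ω
  C: Z = 1/(jωC) = -j/(ω·C) = 0 - j197.7 Ω
Step 3 — Series combination: Z_total = R + C = 1280 - j197.7 Ω = 1295∠-8.8° Ω.
Step 4 — Source phasor: V = 9.68∠-93.2° V = -0.5404 - j9.665 V.
Step 5 — Current: I = V / Z = 0.0007268 - j0.007438 A = 0.007474∠-84.4° A.
Step 6 — Complex power: S = V·I* = 0.0715 - j0.01104 VA.
Step 7 — Real power: P = Re(S) = 0.0715 W.
Step 8 — Reactive power: Q = Im(S) = -0.01104 VAR.
Step 9 — Apparent power: |S| = 0.07235 VA.
Step 10 — Power factor: PF = P/|S| = 0.9883 (leading).

(a) P = 0.0715 W  (b) Q = -0.01104 VAR  (c) S = 0.07235 VA  (d) PF = 0.9883 (leading)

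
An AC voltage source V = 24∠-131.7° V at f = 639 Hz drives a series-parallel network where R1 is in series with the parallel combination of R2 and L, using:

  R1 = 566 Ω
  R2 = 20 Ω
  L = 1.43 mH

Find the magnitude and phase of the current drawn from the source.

Step 1 — Angular frequency: ω = 2π·f = 2π·639 = 4015 rad/s.
Step 2 — Component impedances:
  R1: Z = R = 566 Ω
  R2: Z = R = 20 Ω
  L: Z = jωL = j·4015·0.00143 = 0 + j5.741 Ω
Step 3 — Parallel branch: R2 || L = 1/(1/R2 + 1/L) = 1.523 + j5.304 Ω.
Step 4 — Series with R1: Z_total = R1 + (R2 || L) = 567.5 + j5.304 Ω = 567.5∠0.5° Ω.
Step 5 — Source phasor: V = 24∠-131.7° V = -15.97 - j17.92 V.
Step 6 — Ohm's law: I = V / Z_total = (-15.97 - j17.92) / (567.5 + j5.304) = -0.02842 - j0.03131 A.
Step 7 — Convert to polar: |I| = 0.04229 A, ∠I = -132.2°.

I = 0.04229∠-132.2° A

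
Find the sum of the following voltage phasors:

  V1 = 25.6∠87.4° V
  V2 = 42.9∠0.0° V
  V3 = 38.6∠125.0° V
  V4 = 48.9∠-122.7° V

Step 1 — Convert each phasor to rectangular form:
  V1 = 25.6·(cos(87.4°) + j·sin(87.4°)) = 1.161 + j25.57 V
  V2 = 42.9·(cos(0.0°) + j·sin(0.0°)) = 42.9 V
  V3 = 38.6·(cos(125.0°) + j·sin(125.0°)) = -22.14 + j31.62 V
  V4 = 48.9·(cos(-122.7°) + j·sin(-122.7°)) = -26.42 - j41.15 V
Step 2 — Sum components: V_total = -4.497 + j16.04 V.
Step 3 — Convert to polar: |V_total| = 16.66 V, ∠V_total = 105.7°.

V_total = 16.66∠105.7° V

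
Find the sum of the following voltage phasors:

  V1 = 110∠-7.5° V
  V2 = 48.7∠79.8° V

Step 1 — Convert each phasor to rectangular form:
  V1 = 110·(cos(-7.5°) + j·sin(-7.5°)) = 109.1 - j14.36 V
  V2 = 48.7·(cos(79.8°) + j·sin(79.8°)) = 8.624 + j47.93 V
Step 2 — Sum components: V_total = 117.7 + j33.57 V.
Step 3 — Convert to polar: |V_total| = 122.4 V, ∠V_total = 15.9°.

V_total = 122.4∠15.9° V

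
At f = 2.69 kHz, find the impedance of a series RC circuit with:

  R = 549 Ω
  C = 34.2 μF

Step 1 — Angular frequency: ω = 2π·f = 2π·2690 = 1.69e+04 rad/s.
Step 2 — Component impedances:
  R: Z = R = 549 Ω
  C: Z = 1/(jωC) = -j/(ω·C) = 0 - j1.73 Ω
Step 3 — Series combination: Z_total = R + C = 549 - j1.73 Ω = 549∠-0.2° Ω.

Z = 549 - j1.73 Ω = 549∠-0.2° Ω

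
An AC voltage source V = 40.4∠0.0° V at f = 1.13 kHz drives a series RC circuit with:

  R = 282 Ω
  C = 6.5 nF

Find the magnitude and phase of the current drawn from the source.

Step 1 — Angular frequency: ω = 2π·f = 2π·1130 = 7100 rad/s.
Step 2 — Component impedances:
  R: Z = R = 282 Ω
  C: Z = 1/(jωC) = -j/(ω·C) = 0 - j2.167e+04 Ω
Step 3 — Series combination: Z_total = R + C = 282 - j2.167e+04 Ω = 2.167e+04∠-89.3° Ω.
Step 4 — Source phasor: V = 40.4∠0.0° V = 40.4 V.
Step 5 — Ohm's law: I = V / Z_total = (40.4) / (282 - j2.167e+04) = 2.426e-05 + j0.001864 A.
Step 6 — Convert to polar: |I| = 0.001864 A, ∠I = 89.3°.

I = 0.001864∠89.3° A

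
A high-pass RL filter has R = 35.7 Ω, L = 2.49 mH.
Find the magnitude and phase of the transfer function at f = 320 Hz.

Step 1 — Angular frequency: ω = 2π·320 = 2011 rad/s.
Step 2 — Transfer function: H(jω) = jωL/(R + jωL).
Step 3 — Numerator jωL = j·5.006; denominator R + jωL = 35.7 + j5.006.
Step 4 — H = 0.01929 + j0.1375.
Step 5 — Magnitude: |H| = 0.1389 (-17.1 dB); phase: φ = 82.0°.

|H| = 0.1389 (-17.1 dB), φ = 82.0°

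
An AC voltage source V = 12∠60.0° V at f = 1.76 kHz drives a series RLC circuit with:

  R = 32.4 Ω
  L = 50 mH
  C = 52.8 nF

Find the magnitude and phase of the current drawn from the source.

Step 1 — Angular frequency: ω = 2π·f = 2π·1760 = 1.106e+04 rad/s.
Step 2 — Component impedances:
  R: Z = R = 32.4 Ω
  L: Z = jωL = j·1.106e+04·0.05 = 0 + j552.9 Ω
  C: Z = 1/(jωC) = -j/(ω·C) = 0 - j1713 Ω
Step 3 — Series combination: Z_total = R + L + C = 32.4 - j1160 Ω = 1160∠-88.4° Ω.
Step 4 — Source phasor: V = 12∠60.0° V = 6 + j10.39 V.
Step 5 — Ohm's law: I = V / Z_total = (6 + j10.39) / (32.4 - j1160) = -0.008809 + j0.00542 A.
Step 6 — Convert to polar: |I| = 0.01034 A, ∠I = 148.4°.

I = 0.01034∠148.4° A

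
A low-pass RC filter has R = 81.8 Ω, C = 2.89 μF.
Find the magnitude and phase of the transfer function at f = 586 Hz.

Step 1 — Angular frequency: ω = 2π·586 = 3682 rad/s.
Step 2 — Transfer function: H(jω) = 1/(1 + jωRC).
Step 3 — Denominator: 1 + jωRC = 1 + j·3682·81.8·2.89e-06 = 1 + j0.8704.
Step 4 — H = 0.5689 - j0.4952.
Step 5 — Magnitude: |H| = 0.7543 (-2.4 dB); phase: φ = -41.0°.

|H| = 0.7543 (-2.4 dB), φ = -41.0°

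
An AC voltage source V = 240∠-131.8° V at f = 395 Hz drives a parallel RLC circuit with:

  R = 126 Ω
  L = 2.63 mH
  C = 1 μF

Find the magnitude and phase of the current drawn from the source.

Step 1 — Angular frequency: ω = 2π·f = 2π·395 = 2482 rad/s.
Step 2 — Component impedances:
  R: Z = R = 126 Ω
  L: Z = jωL = j·2482·0.00263 = 0 + j6.527 Ω
  C: Z = 1/(jωC) = -j/(ω·C) = 0 - j402.9 Ω
Step 3 — Parallel combination: 1/Z_total = 1/R + 1/L + 1/C; Z_total = 0.3484 + j6.616 Ω = 6.626∠87.0° Ω.
Step 4 — Source phasor: V = 240∠-131.8° V = -160 - j178.9 V.
Step 5 — Ohm's law: I = V / Z_total = (-160 - j178.9) / (0.3484 + j6.616) = -28.24 + j22.69 A.
Step 6 — Convert to polar: |I| = 36.22 A, ∠I = 141.2°.

I = 36.22∠141.2° A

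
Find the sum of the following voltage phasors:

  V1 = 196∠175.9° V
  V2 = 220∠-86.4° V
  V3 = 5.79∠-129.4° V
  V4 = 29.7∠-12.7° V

Step 1 — Convert each phasor to rectangular form:
  V1 = 196·(cos(175.9°) + j·sin(175.9°)) = -195.5 + j14.01 V
  V2 = 220·(cos(-86.4°) + j·sin(-86.4°)) = 13.81 - j219.6 V
  V3 = 5.79·(cos(-129.4°) + j·sin(-129.4°)) = -3.675 - j4.474 V
  V4 = 29.7·(cos(-12.7°) + j·sin(-12.7°)) = 28.97 - j6.529 V
Step 2 — Sum components: V_total = -156.4 - j216.6 V.
Step 3 — Convert to polar: |V_total| = 267.1 V, ∠V_total = -125.8°.

V_total = 267.1∠-125.8° V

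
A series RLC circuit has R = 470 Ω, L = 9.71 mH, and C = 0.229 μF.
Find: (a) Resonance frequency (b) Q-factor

Step 1 — Resonance condition Im(Z)=0 gives ω₀ = 1/√(LC).
Step 2 — ω₀ = 1/√(0.00971·2.29e-07) = 2.121e+04 rad/s.
Step 3 — f₀ = ω₀/(2π) = 3375 Hz.
Step 4 — Series Q: Q = ω₀L/R = 2.121e+04·0.00971/470 = 0.4381.

(a) f₀ = 3375 Hz  (b) Q = 0.4381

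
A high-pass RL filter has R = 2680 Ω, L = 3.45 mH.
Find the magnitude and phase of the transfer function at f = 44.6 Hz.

Step 1 — Angular frequency: ω = 2π·44.6 = 280.2 rad/s.
Step 2 — Transfer function: H(jω) = jωL/(R + jωL).
Step 3 — Numerator jωL = j·0.9668; denominator R + jωL = 2680 + j0.9668.
Step 4 — H = 1.301e-07 + j0.0003607.
Step 5 — Magnitude: |H| = 0.0003607 (-68.9 dB); phase: φ = 90.0°.

|H| = 0.0003607 (-68.9 dB), φ = 90.0°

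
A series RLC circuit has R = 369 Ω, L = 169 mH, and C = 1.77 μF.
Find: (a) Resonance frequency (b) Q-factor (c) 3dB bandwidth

Step 1 — Resonance condition Im(Z)=0 gives ω₀ = 1/√(LC).
Step 2 — ω₀ = 1/√(0.169·1.77e-06) = 1828 rad/s.
Step 3 — f₀ = ω₀/(2π) = 291 Hz.
Step 4 — Series Q: Q = ω₀L/R = 1828·0.169/369 = 0.8374.
Step 5 — 3dB bandwidth: Δω = ω₀/Q = 2183 rad/s; BW = Δω/(2π) = 347.5 Hz.

(a) f₀ = 291 Hz  (b) Q = 0.8374  (c) BW = 347.5 Hz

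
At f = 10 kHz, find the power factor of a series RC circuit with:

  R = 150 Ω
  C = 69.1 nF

Step 1 — Angular frequency: ω = 2π·f = 2π·1e+04 = 6.283e+04 rad/s.
Step 2 — Component impedances:
  R: Z = R = 150 Ω
  C: Z = 1/(jωC) = -j/(ω·C) = 0 - j230.3 Ω
Step 3 — Series combination: Z_total = R + C = 150 - j230.3 Ω = 274.9∠-56.9° Ω.
Step 4 — Power factor: PF = cos(φ) = Re(Z)/|Z| = 150/274.9 = 0.5457.
Step 5 — Type: Im(Z) = -230.3 ⇒ leading (phase φ = -56.9°).

PF = 0.5457 (leading, φ = -56.9°)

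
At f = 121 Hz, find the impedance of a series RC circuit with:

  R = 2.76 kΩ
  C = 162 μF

Step 1 — Angular frequency: ω = 2π·f = 2π·121 = 760.3 rad/s.
Step 2 — Component impedances:
  R: Z = R = 2760 Ω
  C: Z = 1/(jωC) = -j/(ω·C) = 0 - j8.119 Ω
Step 3 — Series combination: Z_total = R + C = 2760 - j8.119 Ω = 2760∠-0.2° Ω.

Z = 2760 - j8.119 Ω = 2760∠-0.2° Ω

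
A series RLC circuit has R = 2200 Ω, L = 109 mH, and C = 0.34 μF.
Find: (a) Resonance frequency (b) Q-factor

Step 1 — Resonance condition Im(Z)=0 gives ω₀ = 1/√(LC).
Step 2 — ω₀ = 1/√(0.109·3.4e-07) = 5195 rad/s.
Step 3 — f₀ = ω₀/(2π) = 826.7 Hz.
Step 4 — Series Q: Q = ω₀L/R = 5195·0.109/2200 = 0.2574.

(a) f₀ = 826.7 Hz  (b) Q = 0.2574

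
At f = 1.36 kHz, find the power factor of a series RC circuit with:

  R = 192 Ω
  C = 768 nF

Step 1 — Angular frequency: ω = 2π·f = 2π·1360 = 8545 rad/s.
Step 2 — Component impedances:
  R: Z = R = 192 Ω
  C: Z = 1/(jωC) = -j/(ω·C) = 0 - j152.4 Ω
Step 3 — Series combination: Z_total = R + C = 192 - j152.4 Ω = 245.1∠-38.4° Ω.
Step 4 — Power factor: PF = cos(φ) = Re(Z)/|Z| = 192/245.12 = 0.7833.
Step 5 — Type: Im(Z) = -152.4 ⇒ leading (phase φ = -38.4°).

PF = 0.7833 (leading, φ = -38.4°)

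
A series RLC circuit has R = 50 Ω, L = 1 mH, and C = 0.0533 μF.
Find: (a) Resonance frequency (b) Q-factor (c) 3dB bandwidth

Step 1 — Resonance condition Im(Z)=0 gives ω₀ = 1/√(LC).
Step 2 — ω₀ = 1/√(0.001·5.33e-08) = 1.37e+05 rad/s.
Step 3 — f₀ = ω₀/(2π) = 2.18e+04 Hz.
Step 4 — Series Q: Q = ω₀L/R = 1.37e+05·0.001/50 = 2.739.
Step 5 — 3dB bandwidth: Δω = ω₀/Q = 5e+04 rad/s; BW = Δω/(2π) = 7958 Hz.

(a) f₀ = 2.18e+04 Hz  (b) Q = 2.739  (c) BW = 7958 Hz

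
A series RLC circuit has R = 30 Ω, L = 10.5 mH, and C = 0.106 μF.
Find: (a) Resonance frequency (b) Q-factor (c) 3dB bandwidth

Step 1 — Resonance: ω₀ = 1/√(LC) = 1/√(0.0105·1.06e-07) = 2.997e+04 rad/s.
Step 2 — f₀ = ω₀/(2π) = 4771 Hz.
Step 3 — Series Q: Q = ω₀L/R = 2.997e+04·0.0105/30 = 10.49.
Step 4 — Bandwidth: Δω = ω₀/Q = 2857 rad/s; BW = Δω/(2π) = 454.7 Hz.

(a) f₀ = 4771 Hz  (b) Q = 10.49  (c) BW = 454.7 Hz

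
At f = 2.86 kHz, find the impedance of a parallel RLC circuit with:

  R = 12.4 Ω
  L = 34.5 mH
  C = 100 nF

Step 1 — Angular frequency: ω = 2π·f = 2π·2860 = 1.797e+04 rad/s.
Step 2 — Component impedances:
  R: Z = R = 12.4 Ω
  L: Z = jωL = j·1.797e+04·0.0345 = 0 + j620 Ω
  C: Z = 1/(jωC) = -j/(ω·C) = 0 - j556.5 Ω
Step 3 — Parallel combination: 1/Z_total = 1/R + 1/L + 1/C; Z_total = 12.4 - j0.02829 Ω = 12.4∠-0.1° Ω.

Z = 12.4 - j0.02829 Ω = 12.4∠-0.1° Ω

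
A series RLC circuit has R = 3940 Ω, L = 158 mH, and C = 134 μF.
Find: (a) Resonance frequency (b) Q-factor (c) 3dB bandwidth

Step 1 — Resonance condition Im(Z)=0 gives ω₀ = 1/√(LC).
Step 2 — ω₀ = 1/√(0.158·0.000134) = 217.3 rad/s.
Step 3 — f₀ = ω₀/(2π) = 34.59 Hz.
Step 4 — Series Q: Q = ω₀L/R = 217.3·0.158/3940 = 0.008715.
Step 5 — 3dB bandwidth: Δω = ω₀/Q = 2.494e+04 rad/s; BW = Δω/(2π) = 3969 Hz.

(a) f₀ = 34.59 Hz  (b) Q = 0.008715  (c) BW = 3969 Hz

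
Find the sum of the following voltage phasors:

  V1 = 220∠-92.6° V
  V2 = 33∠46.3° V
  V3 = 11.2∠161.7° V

Step 1 — Convert each phasor to rectangular form:
  V1 = 220·(cos(-92.6°) + j·sin(-92.6°)) = -9.98 - j219.8 V
  V2 = 33·(cos(46.3°) + j·sin(46.3°)) = 22.8 + j23.86 V
  V3 = 11.2·(cos(161.7°) + j·sin(161.7°)) = -10.63 + j3.517 V
Step 2 — Sum components: V_total = 2.186 - j192.4 V.
Step 3 — Convert to polar: |V_total| = 192.4 V, ∠V_total = -89.3°.

V_total = 192.4∠-89.3° V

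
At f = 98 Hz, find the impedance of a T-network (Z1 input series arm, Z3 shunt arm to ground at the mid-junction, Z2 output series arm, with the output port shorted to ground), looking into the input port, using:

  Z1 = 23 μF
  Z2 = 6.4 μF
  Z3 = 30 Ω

Step 1 — Angular frequency: ω = 2π·f = 2π·98 = 615.8 rad/s.
Step 2 — Component impedances:
  Z1: Z = 1/(jωC) = -j/(ω·C) = 0 - j70.61 Ω
  Z2: Z = 1/(jωC) = -j/(ω·C) = 0 - j253.8 Ω
  Z3: Z = R = 30 Ω
Step 3 — With the output port shorted to ground, the output series arm Z2 runs from the junction to ground; the shunt arm Z3 also runs from the junction to ground. They appear in parallel: Z3 || Z2 = 29.59 - j3.498 Ω.
Step 4 — Series with input arm Z1: Z_in = Z1 + (Z3 || Z2) = 29.59 - j74.11 Ω = 79.8∠-68.2° Ω.

Z = 29.59 - j74.11 Ω = 79.8∠-68.2° Ω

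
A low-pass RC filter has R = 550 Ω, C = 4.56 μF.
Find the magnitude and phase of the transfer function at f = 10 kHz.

Step 1 — Angular frequency: ω = 2π·1e+04 = 6.283e+04 rad/s.
Step 2 — Transfer function: H(jω) = 1/(1 + jωRC).
Step 3 — Denominator: 1 + jωRC = 1 + j·6.283e+04·550·4.56e-06 = 1 + j157.6.
Step 4 — H = 4.027e-05 - j0.006346.
Step 5 — Magnitude: |H| = 0.006346 (-44.0 dB); phase: φ = -89.6°.

|H| = 0.006346 (-44.0 dB), φ = -89.6°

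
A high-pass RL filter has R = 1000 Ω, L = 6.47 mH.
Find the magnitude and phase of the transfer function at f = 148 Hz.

Step 1 — Angular frequency: ω = 2π·148 = 929.9 rad/s.
Step 2 — Transfer function: H(jω) = jωL/(R + jωL).
Step 3 — Numerator jωL = j·6.017; denominator R + jωL = 1000 + j6.017.
Step 4 — H = 3.62e-05 + j0.006016.
Step 5 — Magnitude: |H| = 0.006016 (-44.4 dB); phase: φ = 89.7°.

|H| = 0.006016 (-44.4 dB), φ = 89.7°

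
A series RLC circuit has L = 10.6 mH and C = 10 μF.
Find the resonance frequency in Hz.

Step 1 — Resonance condition Im(Z)=0 gives ω₀ = 1/√(LC).
Step 2 — ω₀ = 1/√(0.0106·1e-05) = 3071 rad/s.
Step 3 — f₀ = ω₀/(2π) = 488.8 Hz.

f₀ = 488.8 Hz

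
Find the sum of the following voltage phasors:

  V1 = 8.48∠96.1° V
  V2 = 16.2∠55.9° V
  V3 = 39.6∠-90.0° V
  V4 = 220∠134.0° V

Step 1 — Convert each phasor to rectangular form:
  V1 = 8.48·(cos(96.1°) + j·sin(96.1°)) = -0.9011 + j8.432 V
  V2 = 16.2·(cos(55.9°) + j·sin(55.9°)) = 9.082 + j13.41 V
  V3 = 39.6·(cos(-90.0°) + j·sin(-90.0°)) = 0 - j39.6 V
  V4 = 220·(cos(134.0°) + j·sin(134.0°)) = -152.8 + j158.3 V
Step 2 — Sum components: V_total = -144.6 + j140.5 V.
Step 3 — Convert to polar: |V_total| = 201.6 V, ∠V_total = 135.8°.

V_total = 201.6∠135.8° V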